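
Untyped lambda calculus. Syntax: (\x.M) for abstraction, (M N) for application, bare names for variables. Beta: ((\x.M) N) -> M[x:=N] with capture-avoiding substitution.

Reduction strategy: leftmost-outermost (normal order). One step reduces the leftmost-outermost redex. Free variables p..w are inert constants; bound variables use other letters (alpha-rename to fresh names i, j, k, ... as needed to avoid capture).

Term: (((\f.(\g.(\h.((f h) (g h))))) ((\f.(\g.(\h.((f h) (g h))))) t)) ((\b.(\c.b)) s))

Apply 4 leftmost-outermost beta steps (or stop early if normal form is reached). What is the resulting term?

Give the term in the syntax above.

Answer: (\h.((\i.((t i) (h i))) (((\b.(\c.b)) s) h)))

Derivation:
Step 0: (((\f.(\g.(\h.((f h) (g h))))) ((\f.(\g.(\h.((f h) (g h))))) t)) ((\b.(\c.b)) s))
Step 1: ((\g.(\h.((((\f.(\g.(\h.((f h) (g h))))) t) h) (g h)))) ((\b.(\c.b)) s))
Step 2: (\h.((((\f.(\g.(\h.((f h) (g h))))) t) h) (((\b.(\c.b)) s) h)))
Step 3: (\h.(((\g.(\h.((t h) (g h)))) h) (((\b.(\c.b)) s) h)))
Step 4: (\h.((\i.((t i) (h i))) (((\b.(\c.b)) s) h)))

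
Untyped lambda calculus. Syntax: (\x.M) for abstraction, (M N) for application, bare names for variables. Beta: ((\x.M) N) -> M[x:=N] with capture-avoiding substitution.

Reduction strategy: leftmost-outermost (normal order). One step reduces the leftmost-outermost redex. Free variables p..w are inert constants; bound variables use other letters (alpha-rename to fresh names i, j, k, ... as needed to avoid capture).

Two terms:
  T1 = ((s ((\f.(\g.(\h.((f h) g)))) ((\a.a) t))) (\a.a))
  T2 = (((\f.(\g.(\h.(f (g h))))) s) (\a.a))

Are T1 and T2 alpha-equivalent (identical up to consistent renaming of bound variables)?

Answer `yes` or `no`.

Answer: no

Derivation:
Term 1: ((s ((\f.(\g.(\h.((f h) g)))) ((\a.a) t))) (\a.a))
Term 2: (((\f.(\g.(\h.(f (g h))))) s) (\a.a))
Alpha-equivalence: compare structure up to binder renaming.
Result: False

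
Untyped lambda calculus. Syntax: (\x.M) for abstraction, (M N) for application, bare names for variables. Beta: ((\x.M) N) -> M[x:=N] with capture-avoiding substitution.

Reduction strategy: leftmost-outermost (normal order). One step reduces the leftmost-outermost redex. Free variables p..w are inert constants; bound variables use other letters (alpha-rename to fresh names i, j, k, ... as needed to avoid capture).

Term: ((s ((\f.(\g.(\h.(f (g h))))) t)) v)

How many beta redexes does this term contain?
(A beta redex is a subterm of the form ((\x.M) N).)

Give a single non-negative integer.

Term: ((s ((\f.(\g.(\h.(f (g h))))) t)) v)
  Redex: ((\f.(\g.(\h.(f (g h))))) t)
Total redexes: 1

Answer: 1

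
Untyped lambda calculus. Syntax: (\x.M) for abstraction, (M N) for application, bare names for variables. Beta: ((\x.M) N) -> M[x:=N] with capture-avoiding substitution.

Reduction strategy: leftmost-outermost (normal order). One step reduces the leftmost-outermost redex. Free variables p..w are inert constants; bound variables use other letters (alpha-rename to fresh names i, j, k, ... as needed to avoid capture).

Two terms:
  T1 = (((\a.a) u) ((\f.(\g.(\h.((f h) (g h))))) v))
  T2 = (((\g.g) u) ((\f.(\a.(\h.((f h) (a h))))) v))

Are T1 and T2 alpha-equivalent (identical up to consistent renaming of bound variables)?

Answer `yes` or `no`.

Term 1: (((\a.a) u) ((\f.(\g.(\h.((f h) (g h))))) v))
Term 2: (((\g.g) u) ((\f.(\a.(\h.((f h) (a h))))) v))
Alpha-equivalence: compare structure up to binder renaming.
Result: True

Answer: yes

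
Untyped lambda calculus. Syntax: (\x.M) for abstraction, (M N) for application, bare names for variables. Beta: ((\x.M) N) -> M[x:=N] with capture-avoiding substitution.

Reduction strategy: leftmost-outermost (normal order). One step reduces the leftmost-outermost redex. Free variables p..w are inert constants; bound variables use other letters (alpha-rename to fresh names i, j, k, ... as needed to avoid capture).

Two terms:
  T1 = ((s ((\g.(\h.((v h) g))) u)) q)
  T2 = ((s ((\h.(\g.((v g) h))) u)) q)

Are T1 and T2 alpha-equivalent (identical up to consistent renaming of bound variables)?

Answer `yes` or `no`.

Term 1: ((s ((\g.(\h.((v h) g))) u)) q)
Term 2: ((s ((\h.(\g.((v g) h))) u)) q)
Alpha-equivalence: compare structure up to binder renaming.
Result: True

Answer: yes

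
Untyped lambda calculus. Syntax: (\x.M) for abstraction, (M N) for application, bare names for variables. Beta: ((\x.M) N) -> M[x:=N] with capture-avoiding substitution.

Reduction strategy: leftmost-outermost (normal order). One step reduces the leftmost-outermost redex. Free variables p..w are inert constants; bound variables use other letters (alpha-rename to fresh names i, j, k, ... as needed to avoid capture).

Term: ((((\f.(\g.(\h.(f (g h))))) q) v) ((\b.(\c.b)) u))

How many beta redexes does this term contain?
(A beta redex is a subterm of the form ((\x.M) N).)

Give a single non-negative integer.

Term: ((((\f.(\g.(\h.(f (g h))))) q) v) ((\b.(\c.b)) u))
  Redex: ((\f.(\g.(\h.(f (g h))))) q)
  Redex: ((\b.(\c.b)) u)
Total redexes: 2

Answer: 2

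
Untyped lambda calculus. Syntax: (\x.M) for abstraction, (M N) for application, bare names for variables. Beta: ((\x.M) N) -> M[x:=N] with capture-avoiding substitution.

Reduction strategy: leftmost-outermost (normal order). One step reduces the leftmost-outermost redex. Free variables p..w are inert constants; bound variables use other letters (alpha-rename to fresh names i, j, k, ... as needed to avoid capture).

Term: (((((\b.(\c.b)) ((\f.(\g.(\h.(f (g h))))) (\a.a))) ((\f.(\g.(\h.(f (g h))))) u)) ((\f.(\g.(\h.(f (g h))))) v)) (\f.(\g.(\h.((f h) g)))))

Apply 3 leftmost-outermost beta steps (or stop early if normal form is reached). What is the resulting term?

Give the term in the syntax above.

Answer: (((\g.(\h.((\a.a) (g h)))) ((\f.(\g.(\h.(f (g h))))) v)) (\f.(\g.(\h.((f h) g)))))

Derivation:
Step 0: (((((\b.(\c.b)) ((\f.(\g.(\h.(f (g h))))) (\a.a))) ((\f.(\g.(\h.(f (g h))))) u)) ((\f.(\g.(\h.(f (g h))))) v)) (\f.(\g.(\h.((f h) g)))))
Step 1: ((((\c.((\f.(\g.(\h.(f (g h))))) (\a.a))) ((\f.(\g.(\h.(f (g h))))) u)) ((\f.(\g.(\h.(f (g h))))) v)) (\f.(\g.(\h.((f h) g)))))
Step 2: ((((\f.(\g.(\h.(f (g h))))) (\a.a)) ((\f.(\g.(\h.(f (g h))))) v)) (\f.(\g.(\h.((f h) g)))))
Step 3: (((\g.(\h.((\a.a) (g h)))) ((\f.(\g.(\h.(f (g h))))) v)) (\f.(\g.(\h.((f h) g)))))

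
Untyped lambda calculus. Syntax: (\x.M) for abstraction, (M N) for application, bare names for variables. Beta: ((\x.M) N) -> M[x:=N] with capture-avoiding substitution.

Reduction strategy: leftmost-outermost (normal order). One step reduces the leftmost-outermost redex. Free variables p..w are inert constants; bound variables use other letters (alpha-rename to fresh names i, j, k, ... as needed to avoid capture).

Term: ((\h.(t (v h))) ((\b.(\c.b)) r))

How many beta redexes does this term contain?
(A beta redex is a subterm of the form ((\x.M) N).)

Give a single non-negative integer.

Term: ((\h.(t (v h))) ((\b.(\c.b)) r))
  Redex: ((\h.(t (v h))) ((\b.(\c.b)) r))
  Redex: ((\b.(\c.b)) r)
Total redexes: 2

Answer: 2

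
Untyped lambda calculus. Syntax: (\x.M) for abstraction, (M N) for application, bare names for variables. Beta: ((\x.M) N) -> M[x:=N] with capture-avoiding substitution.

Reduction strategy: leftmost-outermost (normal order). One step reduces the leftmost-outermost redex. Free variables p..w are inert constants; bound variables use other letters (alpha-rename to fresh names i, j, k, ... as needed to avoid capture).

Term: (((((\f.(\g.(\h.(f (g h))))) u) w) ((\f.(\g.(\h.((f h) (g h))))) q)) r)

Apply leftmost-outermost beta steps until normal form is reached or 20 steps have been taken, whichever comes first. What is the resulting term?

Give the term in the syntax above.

Step 0: (((((\f.(\g.(\h.(f (g h))))) u) w) ((\f.(\g.(\h.((f h) (g h))))) q)) r)
Step 1: ((((\g.(\h.(u (g h)))) w) ((\f.(\g.(\h.((f h) (g h))))) q)) r)
Step 2: (((\h.(u (w h))) ((\f.(\g.(\h.((f h) (g h))))) q)) r)
Step 3: ((u (w ((\f.(\g.(\h.((f h) (g h))))) q))) r)
Step 4: ((u (w (\g.(\h.((q h) (g h)))))) r)

Answer: ((u (w (\g.(\h.((q h) (g h)))))) r)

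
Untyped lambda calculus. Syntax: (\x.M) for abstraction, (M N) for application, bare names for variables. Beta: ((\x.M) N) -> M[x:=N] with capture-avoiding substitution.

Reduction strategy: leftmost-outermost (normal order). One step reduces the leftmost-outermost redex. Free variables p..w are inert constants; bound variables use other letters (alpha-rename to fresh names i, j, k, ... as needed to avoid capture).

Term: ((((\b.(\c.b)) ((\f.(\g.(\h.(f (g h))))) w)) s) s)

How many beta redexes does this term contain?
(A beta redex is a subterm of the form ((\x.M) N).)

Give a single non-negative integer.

Term: ((((\b.(\c.b)) ((\f.(\g.(\h.(f (g h))))) w)) s) s)
  Redex: ((\b.(\c.b)) ((\f.(\g.(\h.(f (g h))))) w))
  Redex: ((\f.(\g.(\h.(f (g h))))) w)
Total redexes: 2

Answer: 2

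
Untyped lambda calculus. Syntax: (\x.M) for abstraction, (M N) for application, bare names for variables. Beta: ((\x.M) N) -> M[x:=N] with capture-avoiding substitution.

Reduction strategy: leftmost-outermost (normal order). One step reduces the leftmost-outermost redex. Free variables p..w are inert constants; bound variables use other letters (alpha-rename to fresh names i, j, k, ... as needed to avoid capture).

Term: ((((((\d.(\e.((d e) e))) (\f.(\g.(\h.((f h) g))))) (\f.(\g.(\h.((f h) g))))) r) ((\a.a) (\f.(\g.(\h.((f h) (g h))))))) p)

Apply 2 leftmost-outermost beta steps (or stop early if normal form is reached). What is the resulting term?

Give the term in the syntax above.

Answer: ((((((\f.(\g.(\h.((f h) g)))) (\f.(\g.(\h.((f h) g))))) (\f.(\g.(\h.((f h) g))))) r) ((\a.a) (\f.(\g.(\h.((f h) (g h))))))) p)

Derivation:
Step 0: ((((((\d.(\e.((d e) e))) (\f.(\g.(\h.((f h) g))))) (\f.(\g.(\h.((f h) g))))) r) ((\a.a) (\f.(\g.(\h.((f h) (g h))))))) p)
Step 1: (((((\e.(((\f.(\g.(\h.((f h) g)))) e) e)) (\f.(\g.(\h.((f h) g))))) r) ((\a.a) (\f.(\g.(\h.((f h) (g h))))))) p)
Step 2: ((((((\f.(\g.(\h.((f h) g)))) (\f.(\g.(\h.((f h) g))))) (\f.(\g.(\h.((f h) g))))) r) ((\a.a) (\f.(\g.(\h.((f h) (g h))))))) p)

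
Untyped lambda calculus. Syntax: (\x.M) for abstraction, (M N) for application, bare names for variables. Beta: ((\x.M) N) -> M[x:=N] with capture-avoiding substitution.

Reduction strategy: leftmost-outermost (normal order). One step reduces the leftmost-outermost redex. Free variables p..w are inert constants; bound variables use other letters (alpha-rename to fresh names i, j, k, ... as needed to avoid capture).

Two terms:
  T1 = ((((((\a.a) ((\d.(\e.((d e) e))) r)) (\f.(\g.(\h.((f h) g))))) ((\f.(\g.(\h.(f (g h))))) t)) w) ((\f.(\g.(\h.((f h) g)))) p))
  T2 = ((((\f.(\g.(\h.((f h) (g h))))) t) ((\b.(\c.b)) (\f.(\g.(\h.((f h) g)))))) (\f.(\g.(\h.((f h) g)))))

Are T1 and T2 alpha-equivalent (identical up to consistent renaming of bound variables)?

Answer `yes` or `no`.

Answer: no

Derivation:
Term 1: ((((((\a.a) ((\d.(\e.((d e) e))) r)) (\f.(\g.(\h.((f h) g))))) ((\f.(\g.(\h.(f (g h))))) t)) w) ((\f.(\g.(\h.((f h) g)))) p))
Term 2: ((((\f.(\g.(\h.((f h) (g h))))) t) ((\b.(\c.b)) (\f.(\g.(\h.((f h) g)))))) (\f.(\g.(\h.((f h) g)))))
Alpha-equivalence: compare structure up to binder renaming.
Result: False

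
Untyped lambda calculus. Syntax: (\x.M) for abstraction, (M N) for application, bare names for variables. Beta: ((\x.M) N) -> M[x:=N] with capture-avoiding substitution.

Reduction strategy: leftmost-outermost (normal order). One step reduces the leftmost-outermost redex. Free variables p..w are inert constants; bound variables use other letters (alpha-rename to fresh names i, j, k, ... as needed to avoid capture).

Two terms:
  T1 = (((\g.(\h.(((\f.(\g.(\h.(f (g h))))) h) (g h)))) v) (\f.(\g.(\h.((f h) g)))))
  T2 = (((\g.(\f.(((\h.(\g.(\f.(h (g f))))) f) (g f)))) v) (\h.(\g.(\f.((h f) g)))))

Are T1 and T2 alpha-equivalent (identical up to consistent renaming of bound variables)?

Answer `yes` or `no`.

Term 1: (((\g.(\h.(((\f.(\g.(\h.(f (g h))))) h) (g h)))) v) (\f.(\g.(\h.((f h) g)))))
Term 2: (((\g.(\f.(((\h.(\g.(\f.(h (g f))))) f) (g f)))) v) (\h.(\g.(\f.((h f) g)))))
Alpha-equivalence: compare structure up to binder renaming.
Result: True

Answer: yes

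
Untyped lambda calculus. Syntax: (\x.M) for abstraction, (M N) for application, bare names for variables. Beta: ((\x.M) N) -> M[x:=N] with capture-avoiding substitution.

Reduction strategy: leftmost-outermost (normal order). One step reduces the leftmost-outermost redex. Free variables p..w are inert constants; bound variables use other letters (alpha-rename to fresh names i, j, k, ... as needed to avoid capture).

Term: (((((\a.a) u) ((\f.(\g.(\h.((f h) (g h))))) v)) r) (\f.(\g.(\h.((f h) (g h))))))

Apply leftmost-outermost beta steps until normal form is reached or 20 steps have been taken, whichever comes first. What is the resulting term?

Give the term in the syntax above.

Answer: (((u (\g.(\h.((v h) (g h))))) r) (\f.(\g.(\h.((f h) (g h))))))

Derivation:
Step 0: (((((\a.a) u) ((\f.(\g.(\h.((f h) (g h))))) v)) r) (\f.(\g.(\h.((f h) (g h))))))
Step 1: (((u ((\f.(\g.(\h.((f h) (g h))))) v)) r) (\f.(\g.(\h.((f h) (g h))))))
Step 2: (((u (\g.(\h.((v h) (g h))))) r) (\f.(\g.(\h.((f h) (g h))))))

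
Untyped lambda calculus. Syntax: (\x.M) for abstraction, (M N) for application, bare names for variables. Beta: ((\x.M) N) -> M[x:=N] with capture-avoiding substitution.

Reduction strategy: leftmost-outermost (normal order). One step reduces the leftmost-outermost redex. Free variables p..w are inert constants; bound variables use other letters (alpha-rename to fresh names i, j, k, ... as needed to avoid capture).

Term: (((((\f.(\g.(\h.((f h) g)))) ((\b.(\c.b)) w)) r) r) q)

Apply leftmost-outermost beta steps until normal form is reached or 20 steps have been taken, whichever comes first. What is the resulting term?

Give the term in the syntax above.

Answer: ((w r) q)

Derivation:
Step 0: (((((\f.(\g.(\h.((f h) g)))) ((\b.(\c.b)) w)) r) r) q)
Step 1: ((((\g.(\h.((((\b.(\c.b)) w) h) g))) r) r) q)
Step 2: (((\h.((((\b.(\c.b)) w) h) r)) r) q)
Step 3: (((((\b.(\c.b)) w) r) r) q)
Step 4: ((((\c.w) r) r) q)
Step 5: ((w r) q)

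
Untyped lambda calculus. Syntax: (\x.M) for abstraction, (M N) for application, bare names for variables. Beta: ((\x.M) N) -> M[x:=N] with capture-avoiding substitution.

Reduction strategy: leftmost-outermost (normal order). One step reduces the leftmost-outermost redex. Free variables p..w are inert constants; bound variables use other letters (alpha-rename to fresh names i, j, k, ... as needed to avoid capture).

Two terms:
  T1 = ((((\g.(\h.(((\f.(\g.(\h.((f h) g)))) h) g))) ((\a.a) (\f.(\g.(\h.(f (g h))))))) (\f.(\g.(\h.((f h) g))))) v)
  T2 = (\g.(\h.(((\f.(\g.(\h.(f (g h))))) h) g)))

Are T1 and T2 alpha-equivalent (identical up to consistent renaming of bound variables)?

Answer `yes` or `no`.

Term 1: ((((\g.(\h.(((\f.(\g.(\h.((f h) g)))) h) g))) ((\a.a) (\f.(\g.(\h.(f (g h))))))) (\f.(\g.(\h.((f h) g))))) v)
Term 2: (\g.(\h.(((\f.(\g.(\h.(f (g h))))) h) g)))
Alpha-equivalence: compare structure up to binder renaming.
Result: False

Answer: no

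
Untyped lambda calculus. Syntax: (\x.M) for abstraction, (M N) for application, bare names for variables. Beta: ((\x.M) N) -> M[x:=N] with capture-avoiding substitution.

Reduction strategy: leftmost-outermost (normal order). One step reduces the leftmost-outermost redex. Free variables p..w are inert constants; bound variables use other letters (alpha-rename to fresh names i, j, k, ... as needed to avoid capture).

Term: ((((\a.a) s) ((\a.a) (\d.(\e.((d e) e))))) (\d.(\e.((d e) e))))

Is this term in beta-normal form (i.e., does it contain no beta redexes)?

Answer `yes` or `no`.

Term: ((((\a.a) s) ((\a.a) (\d.(\e.((d e) e))))) (\d.(\e.((d e) e))))
Found 2 beta redex(es).

Answer: no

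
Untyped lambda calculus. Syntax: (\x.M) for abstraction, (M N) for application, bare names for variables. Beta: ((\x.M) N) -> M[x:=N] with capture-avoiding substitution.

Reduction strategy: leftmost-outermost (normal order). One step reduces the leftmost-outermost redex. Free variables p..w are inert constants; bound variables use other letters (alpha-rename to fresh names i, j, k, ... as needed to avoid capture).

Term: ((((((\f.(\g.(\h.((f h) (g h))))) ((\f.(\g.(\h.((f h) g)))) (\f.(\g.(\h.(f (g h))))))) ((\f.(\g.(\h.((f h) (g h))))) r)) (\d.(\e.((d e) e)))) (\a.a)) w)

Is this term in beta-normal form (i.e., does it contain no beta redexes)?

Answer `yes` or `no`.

Term: ((((((\f.(\g.(\h.((f h) (g h))))) ((\f.(\g.(\h.((f h) g)))) (\f.(\g.(\h.(f (g h))))))) ((\f.(\g.(\h.((f h) (g h))))) r)) (\d.(\e.((d e) e)))) (\a.a)) w)
Found 3 beta redex(es).

Answer: no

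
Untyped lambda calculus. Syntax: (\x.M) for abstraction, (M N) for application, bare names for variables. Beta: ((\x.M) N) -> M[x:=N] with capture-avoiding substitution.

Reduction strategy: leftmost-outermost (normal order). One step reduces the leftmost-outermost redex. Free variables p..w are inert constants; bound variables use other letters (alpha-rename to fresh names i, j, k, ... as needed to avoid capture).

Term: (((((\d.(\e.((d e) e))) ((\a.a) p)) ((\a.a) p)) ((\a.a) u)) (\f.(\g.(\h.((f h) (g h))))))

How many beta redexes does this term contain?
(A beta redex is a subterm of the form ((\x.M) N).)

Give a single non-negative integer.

Term: (((((\d.(\e.((d e) e))) ((\a.a) p)) ((\a.a) p)) ((\a.a) u)) (\f.(\g.(\h.((f h) (g h))))))
  Redex: ((\d.(\e.((d e) e))) ((\a.a) p))
  Redex: ((\a.a) p)
  Redex: ((\a.a) p)
  Redex: ((\a.a) u)
Total redexes: 4

Answer: 4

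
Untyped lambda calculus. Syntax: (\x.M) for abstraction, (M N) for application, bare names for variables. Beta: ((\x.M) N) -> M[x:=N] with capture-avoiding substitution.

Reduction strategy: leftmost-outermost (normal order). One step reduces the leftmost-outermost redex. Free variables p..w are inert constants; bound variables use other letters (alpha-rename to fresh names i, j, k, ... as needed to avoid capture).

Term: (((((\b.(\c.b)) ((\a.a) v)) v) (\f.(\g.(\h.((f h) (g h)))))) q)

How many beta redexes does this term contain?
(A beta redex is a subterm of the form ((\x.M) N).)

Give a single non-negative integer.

Answer: 2

Derivation:
Term: (((((\b.(\c.b)) ((\a.a) v)) v) (\f.(\g.(\h.((f h) (g h)))))) q)
  Redex: ((\b.(\c.b)) ((\a.a) v))
  Redex: ((\a.a) v)
Total redexes: 2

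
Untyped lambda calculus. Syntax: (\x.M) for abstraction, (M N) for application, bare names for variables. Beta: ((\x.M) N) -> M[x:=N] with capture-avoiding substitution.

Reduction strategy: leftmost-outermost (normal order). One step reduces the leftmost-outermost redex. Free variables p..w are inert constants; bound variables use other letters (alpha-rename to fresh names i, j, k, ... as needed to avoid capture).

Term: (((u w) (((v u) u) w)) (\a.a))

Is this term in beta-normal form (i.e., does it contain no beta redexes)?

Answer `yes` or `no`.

Term: (((u w) (((v u) u) w)) (\a.a))
No beta redexes found.

Answer: yes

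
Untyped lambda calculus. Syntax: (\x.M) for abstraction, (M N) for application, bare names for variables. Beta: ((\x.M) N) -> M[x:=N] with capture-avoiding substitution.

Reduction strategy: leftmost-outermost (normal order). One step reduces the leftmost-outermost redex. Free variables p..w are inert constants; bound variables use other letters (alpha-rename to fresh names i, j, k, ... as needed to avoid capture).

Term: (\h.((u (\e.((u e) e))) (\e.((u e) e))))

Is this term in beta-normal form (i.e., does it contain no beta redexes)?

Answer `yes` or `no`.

Term: (\h.((u (\e.((u e) e))) (\e.((u e) e))))
No beta redexes found.

Answer: yes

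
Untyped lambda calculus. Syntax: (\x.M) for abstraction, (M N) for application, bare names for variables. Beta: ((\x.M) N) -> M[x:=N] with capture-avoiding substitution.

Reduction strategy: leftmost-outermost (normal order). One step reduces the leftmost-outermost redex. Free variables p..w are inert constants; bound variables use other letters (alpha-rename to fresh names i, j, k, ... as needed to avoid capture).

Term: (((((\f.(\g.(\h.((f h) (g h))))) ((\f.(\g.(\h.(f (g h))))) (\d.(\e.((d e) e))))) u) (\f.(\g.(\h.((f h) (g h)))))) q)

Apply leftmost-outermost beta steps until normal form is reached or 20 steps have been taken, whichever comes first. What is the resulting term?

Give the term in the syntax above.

Answer: (((u (\f.(\g.(\h.((f h) (g h)))))) q) (q q))

Derivation:
Step 0: (((((\f.(\g.(\h.((f h) (g h))))) ((\f.(\g.(\h.(f (g h))))) (\d.(\e.((d e) e))))) u) (\f.(\g.(\h.((f h) (g h)))))) q)
Step 1: ((((\g.(\h.((((\f.(\g.(\h.(f (g h))))) (\d.(\e.((d e) e)))) h) (g h)))) u) (\f.(\g.(\h.((f h) (g h)))))) q)
Step 2: (((\h.((((\f.(\g.(\h.(f (g h))))) (\d.(\e.((d e) e)))) h) (u h))) (\f.(\g.(\h.((f h) (g h)))))) q)
Step 3: (((((\f.(\g.(\h.(f (g h))))) (\d.(\e.((d e) e)))) (\f.(\g.(\h.((f h) (g h)))))) (u (\f.(\g.(\h.((f h) (g h))))))) q)
Step 4: ((((\g.(\h.((\d.(\e.((d e) e))) (g h)))) (\f.(\g.(\h.((f h) (g h)))))) (u (\f.(\g.(\h.((f h) (g h))))))) q)
Step 5: (((\h.((\d.(\e.((d e) e))) ((\f.(\g.(\h.((f h) (g h))))) h))) (u (\f.(\g.(\h.((f h) (g h))))))) q)
Step 6: (((\d.(\e.((d e) e))) ((\f.(\g.(\h.((f h) (g h))))) (u (\f.(\g.(\h.((f h) (g h)))))))) q)
Step 7: ((\e.((((\f.(\g.(\h.((f h) (g h))))) (u (\f.(\g.(\h.((f h) (g h))))))) e) e)) q)
Step 8: ((((\f.(\g.(\h.((f h) (g h))))) (u (\f.(\g.(\h.((f h) (g h))))))) q) q)
Step 9: (((\g.(\h.(((u (\f.(\g.(\h.((f h) (g h)))))) h) (g h)))) q) q)
Step 10: ((\h.(((u (\f.(\g.(\h.((f h) (g h)))))) h) (q h))) q)
Step 11: (((u (\f.(\g.(\h.((f h) (g h)))))) q) (q q))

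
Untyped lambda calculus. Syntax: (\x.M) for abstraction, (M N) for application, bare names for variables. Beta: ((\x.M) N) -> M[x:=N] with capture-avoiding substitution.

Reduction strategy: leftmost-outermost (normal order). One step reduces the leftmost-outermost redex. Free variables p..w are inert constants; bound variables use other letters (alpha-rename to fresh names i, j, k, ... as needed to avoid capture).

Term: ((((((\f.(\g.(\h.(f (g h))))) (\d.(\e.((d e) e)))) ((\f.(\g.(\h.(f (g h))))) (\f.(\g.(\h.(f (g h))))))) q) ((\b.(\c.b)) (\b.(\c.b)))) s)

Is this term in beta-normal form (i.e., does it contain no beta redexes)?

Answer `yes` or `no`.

Answer: no

Derivation:
Term: ((((((\f.(\g.(\h.(f (g h))))) (\d.(\e.((d e) e)))) ((\f.(\g.(\h.(f (g h))))) (\f.(\g.(\h.(f (g h))))))) q) ((\b.(\c.b)) (\b.(\c.b)))) s)
Found 3 beta redex(es).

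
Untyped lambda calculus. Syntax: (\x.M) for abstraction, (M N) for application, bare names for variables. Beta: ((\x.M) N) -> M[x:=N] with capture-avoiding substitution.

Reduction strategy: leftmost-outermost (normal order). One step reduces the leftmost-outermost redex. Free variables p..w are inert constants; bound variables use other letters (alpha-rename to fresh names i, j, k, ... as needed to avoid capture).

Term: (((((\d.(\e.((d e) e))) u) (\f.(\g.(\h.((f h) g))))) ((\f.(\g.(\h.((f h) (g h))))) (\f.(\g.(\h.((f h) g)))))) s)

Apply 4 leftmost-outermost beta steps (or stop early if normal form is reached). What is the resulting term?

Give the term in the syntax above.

Answer: ((((u (\f.(\g.(\h.((f h) g))))) (\f.(\g.(\h.((f h) g))))) (\g.(\h.((\g.(\i.((h i) g))) (g h))))) s)

Derivation:
Step 0: (((((\d.(\e.((d e) e))) u) (\f.(\g.(\h.((f h) g))))) ((\f.(\g.(\h.((f h) (g h))))) (\f.(\g.(\h.((f h) g)))))) s)
Step 1: ((((\e.((u e) e)) (\f.(\g.(\h.((f h) g))))) ((\f.(\g.(\h.((f h) (g h))))) (\f.(\g.(\h.((f h) g)))))) s)
Step 2: ((((u (\f.(\g.(\h.((f h) g))))) (\f.(\g.(\h.((f h) g))))) ((\f.(\g.(\h.((f h) (g h))))) (\f.(\g.(\h.((f h) g)))))) s)
Step 3: ((((u (\f.(\g.(\h.((f h) g))))) (\f.(\g.(\h.((f h) g))))) (\g.(\h.(((\f.(\g.(\h.((f h) g)))) h) (g h))))) s)
Step 4: ((((u (\f.(\g.(\h.((f h) g))))) (\f.(\g.(\h.((f h) g))))) (\g.(\h.((\g.(\i.((h i) g))) (g h))))) s)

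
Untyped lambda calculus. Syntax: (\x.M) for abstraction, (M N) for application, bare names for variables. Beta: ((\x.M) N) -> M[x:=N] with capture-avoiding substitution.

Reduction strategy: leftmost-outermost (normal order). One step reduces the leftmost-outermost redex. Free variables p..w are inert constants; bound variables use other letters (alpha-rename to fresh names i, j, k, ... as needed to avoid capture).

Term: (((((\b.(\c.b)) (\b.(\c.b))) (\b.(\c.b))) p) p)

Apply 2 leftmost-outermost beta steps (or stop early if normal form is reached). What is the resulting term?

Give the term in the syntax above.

Step 0: (((((\b.(\c.b)) (\b.(\c.b))) (\b.(\c.b))) p) p)
Step 1: ((((\c.(\b.(\c.b))) (\b.(\c.b))) p) p)
Step 2: (((\b.(\c.b)) p) p)

Answer: (((\b.(\c.b)) p) p)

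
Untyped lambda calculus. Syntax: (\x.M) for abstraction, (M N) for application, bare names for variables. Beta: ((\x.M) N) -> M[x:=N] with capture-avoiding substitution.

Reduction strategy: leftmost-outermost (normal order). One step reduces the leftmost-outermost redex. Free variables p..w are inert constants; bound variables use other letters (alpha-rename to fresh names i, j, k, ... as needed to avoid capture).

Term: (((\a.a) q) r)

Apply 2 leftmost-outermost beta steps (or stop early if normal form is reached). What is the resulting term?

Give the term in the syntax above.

Answer: (q r)

Derivation:
Step 0: (((\a.a) q) r)
Step 1: (q r)
Step 2: (normal form reached)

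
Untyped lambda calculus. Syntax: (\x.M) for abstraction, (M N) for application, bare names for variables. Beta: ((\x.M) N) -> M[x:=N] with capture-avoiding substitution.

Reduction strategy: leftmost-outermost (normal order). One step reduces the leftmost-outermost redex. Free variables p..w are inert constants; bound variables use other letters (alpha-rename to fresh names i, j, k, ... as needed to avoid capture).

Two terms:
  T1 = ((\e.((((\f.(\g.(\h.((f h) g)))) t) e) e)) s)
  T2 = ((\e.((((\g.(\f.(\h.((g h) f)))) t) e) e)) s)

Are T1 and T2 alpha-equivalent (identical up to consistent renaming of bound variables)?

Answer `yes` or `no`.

Term 1: ((\e.((((\f.(\g.(\h.((f h) g)))) t) e) e)) s)
Term 2: ((\e.((((\g.(\f.(\h.((g h) f)))) t) e) e)) s)
Alpha-equivalence: compare structure up to binder renaming.
Result: True

Answer: yes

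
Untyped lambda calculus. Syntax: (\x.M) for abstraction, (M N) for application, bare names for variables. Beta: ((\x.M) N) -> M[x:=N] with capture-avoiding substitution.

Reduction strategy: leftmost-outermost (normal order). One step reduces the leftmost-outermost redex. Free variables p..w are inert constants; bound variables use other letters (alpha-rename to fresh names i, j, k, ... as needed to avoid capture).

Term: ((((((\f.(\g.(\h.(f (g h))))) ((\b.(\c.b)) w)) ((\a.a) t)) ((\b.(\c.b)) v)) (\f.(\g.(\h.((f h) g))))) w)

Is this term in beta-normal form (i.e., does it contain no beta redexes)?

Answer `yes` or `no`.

Term: ((((((\f.(\g.(\h.(f (g h))))) ((\b.(\c.b)) w)) ((\a.a) t)) ((\b.(\c.b)) v)) (\f.(\g.(\h.((f h) g))))) w)
Found 4 beta redex(es).

Answer: no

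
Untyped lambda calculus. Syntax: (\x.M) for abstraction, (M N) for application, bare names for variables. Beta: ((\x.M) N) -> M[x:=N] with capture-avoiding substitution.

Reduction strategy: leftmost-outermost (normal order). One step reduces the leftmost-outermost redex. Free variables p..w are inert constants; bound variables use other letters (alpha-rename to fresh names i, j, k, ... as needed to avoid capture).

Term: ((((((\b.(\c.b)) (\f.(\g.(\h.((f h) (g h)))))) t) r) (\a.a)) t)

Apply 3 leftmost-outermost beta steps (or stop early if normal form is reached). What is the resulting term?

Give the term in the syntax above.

Step 0: ((((((\b.(\c.b)) (\f.(\g.(\h.((f h) (g h)))))) t) r) (\a.a)) t)
Step 1: (((((\c.(\f.(\g.(\h.((f h) (g h)))))) t) r) (\a.a)) t)
Step 2: ((((\f.(\g.(\h.((f h) (g h))))) r) (\a.a)) t)
Step 3: (((\g.(\h.((r h) (g h)))) (\a.a)) t)

Answer: (((\g.(\h.((r h) (g h)))) (\a.a)) t)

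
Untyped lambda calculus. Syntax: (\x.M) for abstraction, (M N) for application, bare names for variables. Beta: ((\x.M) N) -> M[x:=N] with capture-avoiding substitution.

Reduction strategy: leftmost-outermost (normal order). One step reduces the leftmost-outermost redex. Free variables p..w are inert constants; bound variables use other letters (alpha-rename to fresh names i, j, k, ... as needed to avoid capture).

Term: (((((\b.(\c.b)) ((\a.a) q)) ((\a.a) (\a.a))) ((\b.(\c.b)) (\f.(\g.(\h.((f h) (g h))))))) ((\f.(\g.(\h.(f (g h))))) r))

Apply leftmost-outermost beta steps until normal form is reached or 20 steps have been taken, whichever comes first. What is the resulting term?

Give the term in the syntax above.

Answer: ((q (\c.(\f.(\g.(\h.((f h) (g h))))))) (\g.(\h.(r (g h)))))

Derivation:
Step 0: (((((\b.(\c.b)) ((\a.a) q)) ((\a.a) (\a.a))) ((\b.(\c.b)) (\f.(\g.(\h.((f h) (g h))))))) ((\f.(\g.(\h.(f (g h))))) r))
Step 1: ((((\c.((\a.a) q)) ((\a.a) (\a.a))) ((\b.(\c.b)) (\f.(\g.(\h.((f h) (g h))))))) ((\f.(\g.(\h.(f (g h))))) r))
Step 2: ((((\a.a) q) ((\b.(\c.b)) (\f.(\g.(\h.((f h) (g h))))))) ((\f.(\g.(\h.(f (g h))))) r))
Step 3: ((q ((\b.(\c.b)) (\f.(\g.(\h.((f h) (g h))))))) ((\f.(\g.(\h.(f (g h))))) r))
Step 4: ((q (\c.(\f.(\g.(\h.((f h) (g h))))))) ((\f.(\g.(\h.(f (g h))))) r))
Step 5: ((q (\c.(\f.(\g.(\h.((f h) (g h))))))) (\g.(\h.(r (g h)))))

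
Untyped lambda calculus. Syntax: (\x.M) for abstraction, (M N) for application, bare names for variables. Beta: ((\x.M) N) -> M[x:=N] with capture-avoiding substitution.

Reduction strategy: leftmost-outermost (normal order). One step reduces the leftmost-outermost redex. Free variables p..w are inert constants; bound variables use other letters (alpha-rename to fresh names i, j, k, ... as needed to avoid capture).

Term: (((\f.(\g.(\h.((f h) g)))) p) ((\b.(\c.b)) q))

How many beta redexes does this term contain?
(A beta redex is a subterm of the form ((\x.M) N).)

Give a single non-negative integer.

Term: (((\f.(\g.(\h.((f h) g)))) p) ((\b.(\c.b)) q))
  Redex: ((\f.(\g.(\h.((f h) g)))) p)
  Redex: ((\b.(\c.b)) q)
Total redexes: 2

Answer: 2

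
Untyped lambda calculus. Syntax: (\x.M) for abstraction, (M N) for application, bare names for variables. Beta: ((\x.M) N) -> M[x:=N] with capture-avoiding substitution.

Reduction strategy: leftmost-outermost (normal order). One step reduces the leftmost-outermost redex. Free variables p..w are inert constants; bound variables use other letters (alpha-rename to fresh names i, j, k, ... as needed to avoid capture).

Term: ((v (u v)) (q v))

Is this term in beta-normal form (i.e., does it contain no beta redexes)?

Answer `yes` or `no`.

Term: ((v (u v)) (q v))
No beta redexes found.

Answer: yes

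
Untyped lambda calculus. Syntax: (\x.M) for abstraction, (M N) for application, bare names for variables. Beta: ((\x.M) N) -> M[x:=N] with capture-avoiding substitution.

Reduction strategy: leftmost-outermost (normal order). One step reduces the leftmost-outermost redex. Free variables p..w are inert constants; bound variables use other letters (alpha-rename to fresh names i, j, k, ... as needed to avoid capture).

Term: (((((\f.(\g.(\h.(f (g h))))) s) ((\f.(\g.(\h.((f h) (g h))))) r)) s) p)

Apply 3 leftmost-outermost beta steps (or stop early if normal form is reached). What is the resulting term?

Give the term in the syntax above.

Answer: ((s (((\f.(\g.(\h.((f h) (g h))))) r) s)) p)

Derivation:
Step 0: (((((\f.(\g.(\h.(f (g h))))) s) ((\f.(\g.(\h.((f h) (g h))))) r)) s) p)
Step 1: ((((\g.(\h.(s (g h)))) ((\f.(\g.(\h.((f h) (g h))))) r)) s) p)
Step 2: (((\h.(s (((\f.(\g.(\h.((f h) (g h))))) r) h))) s) p)
Step 3: ((s (((\f.(\g.(\h.((f h) (g h))))) r) s)) p)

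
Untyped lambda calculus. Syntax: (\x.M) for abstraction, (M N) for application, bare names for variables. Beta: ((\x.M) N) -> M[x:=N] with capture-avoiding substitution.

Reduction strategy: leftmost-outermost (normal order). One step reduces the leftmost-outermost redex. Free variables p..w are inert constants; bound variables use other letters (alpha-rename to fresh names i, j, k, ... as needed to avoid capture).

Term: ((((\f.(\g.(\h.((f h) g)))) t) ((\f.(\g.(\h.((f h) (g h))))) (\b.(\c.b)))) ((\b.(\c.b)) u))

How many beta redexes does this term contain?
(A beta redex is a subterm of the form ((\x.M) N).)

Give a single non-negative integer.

Answer: 3

Derivation:
Term: ((((\f.(\g.(\h.((f h) g)))) t) ((\f.(\g.(\h.((f h) (g h))))) (\b.(\c.b)))) ((\b.(\c.b)) u))
  Redex: ((\f.(\g.(\h.((f h) g)))) t)
  Redex: ((\f.(\g.(\h.((f h) (g h))))) (\b.(\c.b)))
  Redex: ((\b.(\c.b)) u)
Total redexes: 3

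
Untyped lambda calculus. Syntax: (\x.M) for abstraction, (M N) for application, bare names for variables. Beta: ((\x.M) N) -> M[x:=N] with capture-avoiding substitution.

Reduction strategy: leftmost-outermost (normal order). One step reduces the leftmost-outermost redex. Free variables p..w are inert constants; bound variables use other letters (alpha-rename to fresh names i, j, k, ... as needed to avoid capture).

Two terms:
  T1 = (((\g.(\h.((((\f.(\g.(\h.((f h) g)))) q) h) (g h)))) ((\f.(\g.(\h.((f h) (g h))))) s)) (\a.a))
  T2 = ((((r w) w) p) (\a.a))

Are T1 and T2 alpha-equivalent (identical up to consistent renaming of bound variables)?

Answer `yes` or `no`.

Answer: no

Derivation:
Term 1: (((\g.(\h.((((\f.(\g.(\h.((f h) g)))) q) h) (g h)))) ((\f.(\g.(\h.((f h) (g h))))) s)) (\a.a))
Term 2: ((((r w) w) p) (\a.a))
Alpha-equivalence: compare structure up to binder renaming.
Result: False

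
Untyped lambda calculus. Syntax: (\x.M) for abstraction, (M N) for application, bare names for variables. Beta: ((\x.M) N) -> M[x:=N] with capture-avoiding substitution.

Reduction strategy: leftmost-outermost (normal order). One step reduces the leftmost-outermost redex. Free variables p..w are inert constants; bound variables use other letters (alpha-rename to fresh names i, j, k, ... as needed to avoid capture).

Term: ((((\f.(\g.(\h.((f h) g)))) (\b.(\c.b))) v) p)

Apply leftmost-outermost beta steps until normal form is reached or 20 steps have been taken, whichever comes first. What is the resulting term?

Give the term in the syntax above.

Step 0: ((((\f.(\g.(\h.((f h) g)))) (\b.(\c.b))) v) p)
Step 1: (((\g.(\h.(((\b.(\c.b)) h) g))) v) p)
Step 2: ((\h.(((\b.(\c.b)) h) v)) p)
Step 3: (((\b.(\c.b)) p) v)
Step 4: ((\c.p) v)
Step 5: p

Answer: p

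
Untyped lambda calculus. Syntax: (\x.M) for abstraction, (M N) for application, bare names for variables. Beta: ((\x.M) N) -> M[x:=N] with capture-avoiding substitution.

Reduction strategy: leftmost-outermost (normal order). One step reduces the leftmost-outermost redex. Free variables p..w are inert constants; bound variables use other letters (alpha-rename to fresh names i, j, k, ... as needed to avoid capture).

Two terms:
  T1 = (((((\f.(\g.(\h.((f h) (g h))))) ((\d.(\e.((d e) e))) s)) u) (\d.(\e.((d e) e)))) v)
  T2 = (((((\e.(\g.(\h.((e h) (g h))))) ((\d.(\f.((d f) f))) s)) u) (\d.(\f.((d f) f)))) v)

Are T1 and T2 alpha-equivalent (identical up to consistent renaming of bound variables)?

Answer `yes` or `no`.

Answer: yes

Derivation:
Term 1: (((((\f.(\g.(\h.((f h) (g h))))) ((\d.(\e.((d e) e))) s)) u) (\d.(\e.((d e) e)))) v)
Term 2: (((((\e.(\g.(\h.((e h) (g h))))) ((\d.(\f.((d f) f))) s)) u) (\d.(\f.((d f) f)))) v)
Alpha-equivalence: compare structure up to binder renaming.
Result: True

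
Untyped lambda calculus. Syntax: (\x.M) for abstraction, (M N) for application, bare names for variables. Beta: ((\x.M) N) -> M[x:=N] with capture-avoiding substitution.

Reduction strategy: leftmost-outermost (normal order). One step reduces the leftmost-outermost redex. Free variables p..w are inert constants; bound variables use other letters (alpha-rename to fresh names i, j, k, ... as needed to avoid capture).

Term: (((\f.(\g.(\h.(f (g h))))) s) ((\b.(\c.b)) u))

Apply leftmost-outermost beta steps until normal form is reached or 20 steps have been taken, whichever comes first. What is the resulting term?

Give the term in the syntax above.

Answer: (\h.(s u))

Derivation:
Step 0: (((\f.(\g.(\h.(f (g h))))) s) ((\b.(\c.b)) u))
Step 1: ((\g.(\h.(s (g h)))) ((\b.(\c.b)) u))
Step 2: (\h.(s (((\b.(\c.b)) u) h)))
Step 3: (\h.(s ((\c.u) h)))
Step 4: (\h.(s u))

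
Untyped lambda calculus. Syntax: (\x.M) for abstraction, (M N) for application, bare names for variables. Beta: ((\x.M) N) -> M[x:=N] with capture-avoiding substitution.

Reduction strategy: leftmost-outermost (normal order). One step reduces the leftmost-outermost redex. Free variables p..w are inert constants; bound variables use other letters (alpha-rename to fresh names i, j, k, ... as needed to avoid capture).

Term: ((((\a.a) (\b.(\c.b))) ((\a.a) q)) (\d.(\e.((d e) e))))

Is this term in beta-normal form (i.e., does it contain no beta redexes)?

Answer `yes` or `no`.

Term: ((((\a.a) (\b.(\c.b))) ((\a.a) q)) (\d.(\e.((d e) e))))
Found 2 beta redex(es).

Answer: no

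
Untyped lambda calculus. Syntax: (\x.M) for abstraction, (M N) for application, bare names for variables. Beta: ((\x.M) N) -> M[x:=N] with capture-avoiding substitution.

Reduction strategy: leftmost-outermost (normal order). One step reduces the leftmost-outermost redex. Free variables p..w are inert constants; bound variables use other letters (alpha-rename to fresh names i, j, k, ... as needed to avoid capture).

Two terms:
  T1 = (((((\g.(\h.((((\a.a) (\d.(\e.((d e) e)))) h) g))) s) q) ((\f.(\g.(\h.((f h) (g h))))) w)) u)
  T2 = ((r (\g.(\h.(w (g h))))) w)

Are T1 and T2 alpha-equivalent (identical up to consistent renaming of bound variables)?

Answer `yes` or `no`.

Term 1: (((((\g.(\h.((((\a.a) (\d.(\e.((d e) e)))) h) g))) s) q) ((\f.(\g.(\h.((f h) (g h))))) w)) u)
Term 2: ((r (\g.(\h.(w (g h))))) w)
Alpha-equivalence: compare structure up to binder renaming.
Result: False

Answer: no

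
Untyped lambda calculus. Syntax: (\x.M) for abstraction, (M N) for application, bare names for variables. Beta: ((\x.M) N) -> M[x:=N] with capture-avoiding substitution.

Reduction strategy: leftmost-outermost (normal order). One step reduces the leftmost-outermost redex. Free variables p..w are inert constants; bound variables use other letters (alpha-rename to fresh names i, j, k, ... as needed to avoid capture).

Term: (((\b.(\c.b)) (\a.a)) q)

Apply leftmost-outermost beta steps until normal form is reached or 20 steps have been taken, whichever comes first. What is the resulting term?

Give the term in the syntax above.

Step 0: (((\b.(\c.b)) (\a.a)) q)
Step 1: ((\c.(\a.a)) q)
Step 2: (\a.a)

Answer: (\a.a)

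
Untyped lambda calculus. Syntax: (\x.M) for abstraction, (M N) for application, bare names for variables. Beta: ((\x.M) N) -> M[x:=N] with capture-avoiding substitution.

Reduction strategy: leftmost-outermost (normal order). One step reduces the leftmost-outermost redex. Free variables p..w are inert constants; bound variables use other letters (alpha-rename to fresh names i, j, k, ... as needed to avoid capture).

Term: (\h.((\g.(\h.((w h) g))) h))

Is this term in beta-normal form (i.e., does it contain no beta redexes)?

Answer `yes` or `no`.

Term: (\h.((\g.(\h.((w h) g))) h))
Found 1 beta redex(es).

Answer: no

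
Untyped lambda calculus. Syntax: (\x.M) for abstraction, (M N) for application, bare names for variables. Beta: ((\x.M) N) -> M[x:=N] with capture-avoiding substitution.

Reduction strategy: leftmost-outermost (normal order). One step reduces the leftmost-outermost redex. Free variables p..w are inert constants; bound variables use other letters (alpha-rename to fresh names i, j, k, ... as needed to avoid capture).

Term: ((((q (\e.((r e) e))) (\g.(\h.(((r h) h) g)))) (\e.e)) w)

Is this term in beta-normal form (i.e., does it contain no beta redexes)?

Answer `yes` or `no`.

Term: ((((q (\e.((r e) e))) (\g.(\h.(((r h) h) g)))) (\e.e)) w)
No beta redexes found.

Answer: yes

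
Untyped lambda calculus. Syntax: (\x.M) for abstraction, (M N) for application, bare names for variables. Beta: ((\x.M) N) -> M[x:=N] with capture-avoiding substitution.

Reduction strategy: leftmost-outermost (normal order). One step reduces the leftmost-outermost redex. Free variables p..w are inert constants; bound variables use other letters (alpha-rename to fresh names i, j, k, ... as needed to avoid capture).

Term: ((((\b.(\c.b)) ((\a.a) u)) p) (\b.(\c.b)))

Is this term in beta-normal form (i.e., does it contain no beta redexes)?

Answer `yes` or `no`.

Term: ((((\b.(\c.b)) ((\a.a) u)) p) (\b.(\c.b)))
Found 2 beta redex(es).

Answer: no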